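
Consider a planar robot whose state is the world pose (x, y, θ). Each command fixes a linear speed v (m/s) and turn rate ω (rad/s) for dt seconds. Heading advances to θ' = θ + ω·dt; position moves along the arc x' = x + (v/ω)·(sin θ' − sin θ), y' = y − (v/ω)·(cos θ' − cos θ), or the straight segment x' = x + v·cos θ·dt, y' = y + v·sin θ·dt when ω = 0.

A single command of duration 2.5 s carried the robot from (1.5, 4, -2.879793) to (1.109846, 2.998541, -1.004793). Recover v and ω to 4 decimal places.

Δθ = -1.004793 − -2.879793 = 1.875000
ω = Δθ/dt = 1.875000/2.5 = 0.7500
R = −Δy/(cos θ' − cos θ) = 0.6667
v = R·ω = 0.6667·0.7500 = 0.5000

v = 0.5000, ω = 0.7500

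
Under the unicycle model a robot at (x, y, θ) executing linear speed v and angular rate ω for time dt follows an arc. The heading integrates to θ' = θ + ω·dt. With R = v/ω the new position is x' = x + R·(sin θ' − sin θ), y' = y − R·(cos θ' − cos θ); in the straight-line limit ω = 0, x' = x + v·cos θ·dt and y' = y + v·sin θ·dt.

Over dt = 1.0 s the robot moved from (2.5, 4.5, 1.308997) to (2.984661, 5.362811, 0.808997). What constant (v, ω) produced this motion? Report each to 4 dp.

Δθ = 0.808997 − 1.308997 = -0.500000
ω = Δθ/dt = -0.500000/1.0 = -0.5000
R = −Δy/(cos θ' − cos θ) = -2.0000
v = R·ω = -2.0000·-0.5000 = 1.0000

v = 1.0000, ω = -0.5000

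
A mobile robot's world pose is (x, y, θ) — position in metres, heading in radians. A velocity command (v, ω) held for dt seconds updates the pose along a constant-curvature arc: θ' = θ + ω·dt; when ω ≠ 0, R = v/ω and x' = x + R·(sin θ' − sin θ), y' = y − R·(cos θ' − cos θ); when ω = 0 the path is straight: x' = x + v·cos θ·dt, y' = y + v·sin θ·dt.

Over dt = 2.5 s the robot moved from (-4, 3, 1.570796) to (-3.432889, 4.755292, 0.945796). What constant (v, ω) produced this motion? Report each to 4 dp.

Δθ = 0.945796 − 1.570796 = -0.625000
ω = Δθ/dt = -0.625000/2.5 = -0.2500
R = −Δy/(cos θ' − cos θ) = -3.0000
v = R·ω = -3.0000·-0.2500 = 0.7500

v = 0.7500, ω = -0.2500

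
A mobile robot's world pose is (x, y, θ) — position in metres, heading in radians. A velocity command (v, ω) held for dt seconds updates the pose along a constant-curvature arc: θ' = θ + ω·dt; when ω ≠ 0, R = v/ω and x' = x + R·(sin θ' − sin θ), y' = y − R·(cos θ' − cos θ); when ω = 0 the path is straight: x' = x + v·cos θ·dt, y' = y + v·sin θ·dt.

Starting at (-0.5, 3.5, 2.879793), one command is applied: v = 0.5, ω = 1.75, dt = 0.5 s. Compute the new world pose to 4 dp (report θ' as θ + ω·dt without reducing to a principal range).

(-0.7384, 3.4577, 3.7548)

θ' = 2.8798 + 1.75·0.5 = 3.7548
R = v/ω = 0.5/1.75 = 0.2857
x' = -0.5 + 0.2857·(sin 3.7548 − sin 2.8798) = -0.7384
y' = 3.5 − 0.2857·(cos 3.7548 − cos 2.8798) = 3.4577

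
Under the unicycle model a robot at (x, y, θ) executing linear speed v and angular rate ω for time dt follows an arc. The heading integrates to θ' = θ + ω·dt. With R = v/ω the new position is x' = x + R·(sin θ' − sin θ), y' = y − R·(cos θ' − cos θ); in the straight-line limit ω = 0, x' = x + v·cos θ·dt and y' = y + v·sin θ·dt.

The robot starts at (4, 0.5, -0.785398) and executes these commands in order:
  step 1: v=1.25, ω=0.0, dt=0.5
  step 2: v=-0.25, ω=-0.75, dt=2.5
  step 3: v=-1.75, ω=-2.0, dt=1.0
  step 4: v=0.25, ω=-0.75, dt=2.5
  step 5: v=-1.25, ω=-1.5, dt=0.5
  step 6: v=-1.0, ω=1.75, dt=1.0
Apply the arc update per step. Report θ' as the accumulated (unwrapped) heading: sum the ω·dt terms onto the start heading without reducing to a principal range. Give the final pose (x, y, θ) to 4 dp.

step 1: θ'=-0.7854 (straight) → pose (4.4419, 0.0581, -0.7854)
step 2: θ'=-2.6604 (R=0.3333) → pose (4.5234, 0.5892, -2.6604)
step 3: θ'=-4.6604 (R=0.8750) → pose (5.8022, -0.1409, -4.6604)
step 4: θ'=-6.5354 (R=-0.3333) → pose (6.2182, 0.1992, -6.5354)
step 5: θ'=-7.2854 (R=0.8333) → pose (5.7240, 0.5575, -7.2854)
step 6: θ'=-5.5354 (R=-0.5714) → pose (4.8539, 0.6687, -5.5354)

(4.8539, 0.6687, -5.5354)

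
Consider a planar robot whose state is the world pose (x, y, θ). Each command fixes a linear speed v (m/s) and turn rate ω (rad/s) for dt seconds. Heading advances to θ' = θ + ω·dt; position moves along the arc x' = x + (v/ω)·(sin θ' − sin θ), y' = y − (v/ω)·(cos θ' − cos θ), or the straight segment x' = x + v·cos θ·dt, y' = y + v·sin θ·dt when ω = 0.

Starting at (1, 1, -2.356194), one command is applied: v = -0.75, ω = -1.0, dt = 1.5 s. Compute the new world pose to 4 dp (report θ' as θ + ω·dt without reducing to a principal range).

(2.0218, 1.0362, -3.8562)

θ' = -2.3562 + -1.0·1.5 = -3.8562
R = v/ω = -0.75/-1.0 = 0.7500
x' = 1 + 0.7500·(sin -3.8562 − sin -2.3562) = 2.0218
y' = 1 − 0.7500·(cos -3.8562 − cos -2.3562) = 1.0362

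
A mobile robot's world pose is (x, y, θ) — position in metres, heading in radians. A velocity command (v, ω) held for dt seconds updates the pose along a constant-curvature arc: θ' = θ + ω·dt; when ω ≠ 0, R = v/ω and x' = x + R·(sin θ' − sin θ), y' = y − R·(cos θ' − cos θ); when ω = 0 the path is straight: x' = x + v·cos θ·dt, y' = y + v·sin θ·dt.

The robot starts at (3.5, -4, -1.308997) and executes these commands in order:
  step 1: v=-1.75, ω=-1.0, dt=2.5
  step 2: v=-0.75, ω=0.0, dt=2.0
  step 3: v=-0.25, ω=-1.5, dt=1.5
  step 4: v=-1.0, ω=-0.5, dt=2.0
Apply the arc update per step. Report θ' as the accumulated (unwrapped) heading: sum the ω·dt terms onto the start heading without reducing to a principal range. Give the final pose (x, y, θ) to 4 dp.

(5.5404, -2.8721, -7.0590)

step 1: θ'=-3.8090 (R=1.7500) → pose (6.2735, -2.1726, -3.8090)
step 2: θ'=-3.8090 (straight) → pose (7.4517, -3.1010, -3.8090)
step 3: θ'=-6.0590 (R=0.1667) → pose (7.3856, -3.3944, -6.0590)
step 4: θ'=-7.0590 (R=2.0000) → pose (5.5404, -2.8721, -7.0590)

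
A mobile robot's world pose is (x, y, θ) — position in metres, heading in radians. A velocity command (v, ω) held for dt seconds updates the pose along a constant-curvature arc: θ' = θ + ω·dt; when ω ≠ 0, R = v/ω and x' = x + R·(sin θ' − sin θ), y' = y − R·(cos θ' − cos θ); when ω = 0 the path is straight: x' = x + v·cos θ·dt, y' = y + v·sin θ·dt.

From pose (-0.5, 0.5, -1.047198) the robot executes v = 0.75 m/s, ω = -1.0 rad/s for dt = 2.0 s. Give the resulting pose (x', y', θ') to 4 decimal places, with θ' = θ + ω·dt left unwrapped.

(-1.0788, -0.6217, -3.0472)

θ' = -1.0472 + -1.0·2.0 = -3.0472
R = v/ω = 0.75/-1.0 = -0.7500
x' = -0.5 + -0.7500·(sin -3.0472 − sin -1.0472) = -1.0788
y' = 0.5 − -0.7500·(cos -3.0472 − cos -1.0472) = -0.6217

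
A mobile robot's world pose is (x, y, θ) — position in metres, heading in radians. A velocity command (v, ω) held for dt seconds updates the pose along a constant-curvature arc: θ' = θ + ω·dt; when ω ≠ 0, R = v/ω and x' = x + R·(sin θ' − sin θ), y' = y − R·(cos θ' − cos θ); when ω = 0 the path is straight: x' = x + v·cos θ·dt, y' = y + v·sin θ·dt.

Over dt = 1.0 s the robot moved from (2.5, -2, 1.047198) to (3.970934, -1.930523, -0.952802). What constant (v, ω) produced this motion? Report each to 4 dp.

v = 1.7500, ω = -2.0000

Δθ = -0.952802 − 1.047198 = -2.000000
ω = Δθ/dt = -2.000000/1.0 = -2.0000
R = Δx/(sin θ' − sin θ) = -0.8750
v = R·ω = -0.8750·-2.0000 = 1.7500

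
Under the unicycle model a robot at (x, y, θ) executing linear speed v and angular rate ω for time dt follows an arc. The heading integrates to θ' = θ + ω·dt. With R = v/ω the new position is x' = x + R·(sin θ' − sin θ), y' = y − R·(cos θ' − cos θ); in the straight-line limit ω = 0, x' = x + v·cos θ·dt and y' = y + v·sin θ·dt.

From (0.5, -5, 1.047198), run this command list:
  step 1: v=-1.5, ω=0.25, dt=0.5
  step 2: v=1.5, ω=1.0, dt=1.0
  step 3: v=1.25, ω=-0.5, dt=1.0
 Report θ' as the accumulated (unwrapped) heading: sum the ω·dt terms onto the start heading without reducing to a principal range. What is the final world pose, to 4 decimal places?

step 1: θ'=1.1722 (R=-6.0000) → pose (0.1665, -5.6712, 1.1722)
step 2: θ'=2.1722 (R=1.5000) → pose (0.0209, -4.2403, 2.1722)
step 3: θ'=1.6722 (R=-2.5000) → pose (-0.4049, -3.0789, 1.6722)

(-0.4049, -3.0789, 1.6722)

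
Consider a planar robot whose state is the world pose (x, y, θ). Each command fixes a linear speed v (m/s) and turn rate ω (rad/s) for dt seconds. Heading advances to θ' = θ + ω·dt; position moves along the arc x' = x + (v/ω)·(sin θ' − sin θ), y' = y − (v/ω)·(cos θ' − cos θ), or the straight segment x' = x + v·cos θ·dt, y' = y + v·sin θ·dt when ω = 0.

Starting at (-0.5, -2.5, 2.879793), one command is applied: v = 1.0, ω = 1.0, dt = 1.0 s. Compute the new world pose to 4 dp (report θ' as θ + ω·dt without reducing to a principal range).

(-1.4318, -2.7262, 3.8798)

θ' = 2.8798 + 1.0·1.0 = 3.8798
R = v/ω = 1.0/1.0 = 1.0000
x' = -0.5 + 1.0000·(sin 3.8798 − sin 2.8798) = -1.4318
y' = -2.5 − 1.0000·(cos 3.8798 − cos 2.8798) = -2.7262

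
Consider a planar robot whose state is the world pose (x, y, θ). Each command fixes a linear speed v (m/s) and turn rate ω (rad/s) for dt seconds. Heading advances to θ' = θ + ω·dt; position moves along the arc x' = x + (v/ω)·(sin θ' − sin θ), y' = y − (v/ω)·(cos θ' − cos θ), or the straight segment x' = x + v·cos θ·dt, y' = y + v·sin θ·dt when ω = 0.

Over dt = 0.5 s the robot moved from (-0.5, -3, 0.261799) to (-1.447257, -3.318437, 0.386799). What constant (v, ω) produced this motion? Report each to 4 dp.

Δθ = 0.386799 − 0.261799 = 0.125000
ω = Δθ/dt = 0.125000/0.5 = 0.2500
R = Δx/(sin θ' − sin θ) = -8.0000
v = R·ω = -8.0000·0.2500 = -2.0000

v = -2.0000, ω = 0.2500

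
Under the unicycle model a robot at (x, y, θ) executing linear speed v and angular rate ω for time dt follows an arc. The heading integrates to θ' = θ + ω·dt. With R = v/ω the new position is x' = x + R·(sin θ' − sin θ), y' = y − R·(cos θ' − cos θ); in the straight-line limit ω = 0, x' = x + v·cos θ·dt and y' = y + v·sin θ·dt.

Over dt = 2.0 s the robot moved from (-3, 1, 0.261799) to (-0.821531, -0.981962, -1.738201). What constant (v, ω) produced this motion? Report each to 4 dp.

Δθ = -1.738201 − 0.261799 = -2.000000
ω = Δθ/dt = -2.000000/2.0 = -1.0000
R = Δx/(sin θ' − sin θ) = -1.7500
v = R·ω = -1.7500·-1.0000 = 1.7500

v = 1.7500, ω = -1.0000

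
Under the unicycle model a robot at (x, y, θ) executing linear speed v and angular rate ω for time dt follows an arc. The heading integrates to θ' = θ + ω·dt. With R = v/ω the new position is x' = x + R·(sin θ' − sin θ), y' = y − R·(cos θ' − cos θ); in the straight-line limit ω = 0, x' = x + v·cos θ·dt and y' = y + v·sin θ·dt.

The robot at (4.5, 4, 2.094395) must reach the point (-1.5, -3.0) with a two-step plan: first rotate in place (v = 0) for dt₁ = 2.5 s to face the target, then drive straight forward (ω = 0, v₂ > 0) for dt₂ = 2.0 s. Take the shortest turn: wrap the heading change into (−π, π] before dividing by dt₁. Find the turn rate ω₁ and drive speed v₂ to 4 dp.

heading to target = atan2(-3−4, -1.5−4.5) = -2.2794
Δθ = wrap(-2.2794 − 2.0944) = 1.9094; ω₁ = Δθ/dt₁ = 0.7637
distance = √((-1.5−4.5)² + (-3−4)²) = 9.2195; v₂ = distance/dt₂ = 4.6098

ω₁ = 0.7637, v₂ = 4.6098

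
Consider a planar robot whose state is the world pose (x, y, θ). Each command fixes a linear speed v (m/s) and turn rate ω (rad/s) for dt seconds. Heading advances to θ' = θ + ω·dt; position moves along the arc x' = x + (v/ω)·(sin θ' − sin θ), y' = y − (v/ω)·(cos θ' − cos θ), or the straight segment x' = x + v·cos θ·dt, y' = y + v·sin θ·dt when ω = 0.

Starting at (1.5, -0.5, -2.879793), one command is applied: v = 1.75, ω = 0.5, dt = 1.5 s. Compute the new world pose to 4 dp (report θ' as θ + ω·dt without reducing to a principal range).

θ' = -2.8798 + 0.5·1.5 = -2.1298
R = v/ω = 1.75/0.5 = 3.5000
x' = 1.5 + 3.5000·(sin -2.1298 − sin -2.8798) = -0.5614
y' = -0.5 − 3.5000·(cos -2.1298 − cos -2.8798) = -2.0246

(-0.5614, -2.0246, -2.1298)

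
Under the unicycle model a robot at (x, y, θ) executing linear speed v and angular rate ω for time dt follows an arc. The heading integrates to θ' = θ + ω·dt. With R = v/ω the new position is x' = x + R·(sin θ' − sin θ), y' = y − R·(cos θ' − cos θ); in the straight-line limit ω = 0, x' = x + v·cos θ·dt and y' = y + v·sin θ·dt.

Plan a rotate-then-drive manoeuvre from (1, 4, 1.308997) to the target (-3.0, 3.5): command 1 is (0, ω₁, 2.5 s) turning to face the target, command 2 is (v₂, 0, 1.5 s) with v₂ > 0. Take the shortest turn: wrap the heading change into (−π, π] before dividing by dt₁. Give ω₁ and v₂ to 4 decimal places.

heading to target = atan2(3.5−4, -3−1) = -3.0172
Δθ = wrap(-3.0172 − 1.3090) = 1.9570; ω₁ = Δθ/dt₁ = 0.7828
distance = √((-3−1)² + (3.5−4)²) = 4.0311; v₂ = distance/dt₂ = 2.6874

ω₁ = 0.7828, v₂ = 2.6874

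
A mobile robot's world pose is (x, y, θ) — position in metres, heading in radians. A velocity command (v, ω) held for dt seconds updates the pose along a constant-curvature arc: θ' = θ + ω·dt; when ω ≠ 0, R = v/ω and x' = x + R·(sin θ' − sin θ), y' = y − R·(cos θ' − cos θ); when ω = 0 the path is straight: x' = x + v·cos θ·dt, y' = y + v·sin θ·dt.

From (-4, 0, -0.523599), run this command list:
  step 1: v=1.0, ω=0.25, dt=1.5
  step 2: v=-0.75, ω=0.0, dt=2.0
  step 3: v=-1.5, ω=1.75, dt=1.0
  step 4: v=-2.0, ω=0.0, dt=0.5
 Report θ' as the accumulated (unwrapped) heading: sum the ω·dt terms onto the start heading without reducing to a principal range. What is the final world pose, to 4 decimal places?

step 1: θ'=-0.1486 (R=4.0000) → pose (-2.5922, -0.4918, -0.1486)
step 2: θ'=-0.1486 (straight) → pose (-4.0757, -0.2697, -0.1486)
step 3: θ'=1.6014 (R=-0.8571) → pose (-5.0593, -1.1437, 1.6014)
step 4: θ'=1.6014 (straight) → pose (-5.0287, -2.1432, 1.6014)

(-5.0287, -2.1432, 1.6014)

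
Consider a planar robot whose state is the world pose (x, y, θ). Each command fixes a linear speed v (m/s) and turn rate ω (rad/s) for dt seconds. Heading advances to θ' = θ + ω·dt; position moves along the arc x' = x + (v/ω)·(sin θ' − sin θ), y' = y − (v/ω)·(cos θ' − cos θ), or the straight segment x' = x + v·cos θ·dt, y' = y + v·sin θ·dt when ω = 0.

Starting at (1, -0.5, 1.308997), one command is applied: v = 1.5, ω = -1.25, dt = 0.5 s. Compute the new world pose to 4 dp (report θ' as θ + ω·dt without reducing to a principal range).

θ' = 1.3090 + -1.25·0.5 = 0.6840
R = v/ω = 1.5/-1.25 = -1.2000
x' = 1 + -1.2000·(sin 0.6840 − sin 1.3090) = 1.4008
y' = -0.5 − -1.2000·(cos 0.6840 − cos 1.3090) = 0.1195

(1.4008, 0.1195, 0.6840)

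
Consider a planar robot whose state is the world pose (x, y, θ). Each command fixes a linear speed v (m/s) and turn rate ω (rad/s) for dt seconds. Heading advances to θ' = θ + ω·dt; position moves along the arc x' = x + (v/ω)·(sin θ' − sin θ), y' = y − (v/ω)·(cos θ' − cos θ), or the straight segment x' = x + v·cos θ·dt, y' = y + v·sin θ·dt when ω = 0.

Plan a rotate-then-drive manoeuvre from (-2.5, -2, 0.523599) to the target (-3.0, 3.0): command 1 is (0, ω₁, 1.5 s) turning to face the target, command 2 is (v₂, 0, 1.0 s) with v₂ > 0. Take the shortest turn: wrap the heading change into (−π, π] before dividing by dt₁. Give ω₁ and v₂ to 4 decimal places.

ω₁ = 0.7646, v₂ = 5.0249

heading to target = atan2(3−-2, -3−-2.5) = 1.6705
Δθ = wrap(1.6705 − 0.5236) = 1.1469; ω₁ = Δθ/dt₁ = 0.7646
distance = √((-3−-2.5)² + (3−-2)²) = 5.0249; v₂ = distance/dt₂ = 5.0249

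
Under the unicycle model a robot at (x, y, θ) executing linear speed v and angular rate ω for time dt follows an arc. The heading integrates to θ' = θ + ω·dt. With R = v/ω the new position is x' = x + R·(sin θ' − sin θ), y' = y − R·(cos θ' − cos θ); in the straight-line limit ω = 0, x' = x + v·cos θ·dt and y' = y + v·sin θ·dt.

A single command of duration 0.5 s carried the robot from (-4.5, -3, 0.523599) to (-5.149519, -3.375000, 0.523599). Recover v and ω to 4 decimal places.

Δθ = 0.523599 − 0.523599 = 0.000000
ω = Δθ/dt = 0.000000/0.5 = 0.0000
ω = 0 → v = (Δx·cos θ + Δy·sin θ)/dt = -1.5000

v = -1.5000, ω = 0.0000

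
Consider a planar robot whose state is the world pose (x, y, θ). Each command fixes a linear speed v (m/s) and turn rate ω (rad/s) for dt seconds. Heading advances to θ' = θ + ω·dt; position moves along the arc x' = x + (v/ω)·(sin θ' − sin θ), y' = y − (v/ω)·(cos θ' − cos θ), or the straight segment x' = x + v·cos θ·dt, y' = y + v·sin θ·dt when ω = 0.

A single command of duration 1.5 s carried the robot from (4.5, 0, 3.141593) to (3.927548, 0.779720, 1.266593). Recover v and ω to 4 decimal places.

v = 0.7500, ω = -1.2500

Δθ = 1.266593 − 3.141593 = -1.875000
ω = Δθ/dt = -1.875000/1.5 = -1.2500
R = −Δy/(cos θ' − cos θ) = -0.6000
v = R·ω = -0.6000·-1.2500 = 0.7500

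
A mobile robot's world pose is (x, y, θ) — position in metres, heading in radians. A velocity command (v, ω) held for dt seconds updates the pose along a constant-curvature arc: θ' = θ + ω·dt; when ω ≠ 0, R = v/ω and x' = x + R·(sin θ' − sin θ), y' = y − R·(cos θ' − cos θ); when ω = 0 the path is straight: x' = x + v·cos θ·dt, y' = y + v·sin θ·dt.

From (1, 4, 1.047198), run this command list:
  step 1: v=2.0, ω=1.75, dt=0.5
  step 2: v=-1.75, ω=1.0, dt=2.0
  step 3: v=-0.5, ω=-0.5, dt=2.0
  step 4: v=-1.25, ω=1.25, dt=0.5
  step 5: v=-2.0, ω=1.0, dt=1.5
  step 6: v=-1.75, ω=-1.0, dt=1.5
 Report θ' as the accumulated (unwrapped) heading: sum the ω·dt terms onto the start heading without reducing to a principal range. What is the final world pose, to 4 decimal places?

(7.5535, 9.3245, 3.5472)

step 1: θ'=1.9222 (R=1.1429) → pose (1.0833, 4.9648, 1.9222)
step 2: θ'=3.9222 (R=-1.7500) → pose (3.9578, 4.3238, 3.9222)
step 3: θ'=2.9222 (R=1.0000) → pose (4.8792, 4.5894, 2.9222)
step 4: θ'=3.5472 (R=-1.0000) → pose (5.4914, 4.6465, 3.5472)
step 5: θ'=5.0472 (R=-2.0000) → pose (6.5912, 7.1414, 5.0472)
step 6: θ'=3.5472 (R=1.7500) → pose (7.5535, 9.3245, 3.5472)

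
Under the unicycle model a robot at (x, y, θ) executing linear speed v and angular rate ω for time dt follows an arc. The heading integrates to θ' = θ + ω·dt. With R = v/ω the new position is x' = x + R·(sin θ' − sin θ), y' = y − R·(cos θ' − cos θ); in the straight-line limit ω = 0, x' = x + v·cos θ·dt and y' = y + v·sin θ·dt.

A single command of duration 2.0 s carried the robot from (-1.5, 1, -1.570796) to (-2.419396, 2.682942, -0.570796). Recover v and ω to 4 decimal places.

v = -1.0000, ω = 0.5000

Δθ = -0.570796 − -1.570796 = 1.000000
ω = Δθ/dt = 1.000000/2.0 = 0.5000
R = −Δy/(cos θ' − cos θ) = -2.0000
v = R·ω = -2.0000·0.5000 = -1.0000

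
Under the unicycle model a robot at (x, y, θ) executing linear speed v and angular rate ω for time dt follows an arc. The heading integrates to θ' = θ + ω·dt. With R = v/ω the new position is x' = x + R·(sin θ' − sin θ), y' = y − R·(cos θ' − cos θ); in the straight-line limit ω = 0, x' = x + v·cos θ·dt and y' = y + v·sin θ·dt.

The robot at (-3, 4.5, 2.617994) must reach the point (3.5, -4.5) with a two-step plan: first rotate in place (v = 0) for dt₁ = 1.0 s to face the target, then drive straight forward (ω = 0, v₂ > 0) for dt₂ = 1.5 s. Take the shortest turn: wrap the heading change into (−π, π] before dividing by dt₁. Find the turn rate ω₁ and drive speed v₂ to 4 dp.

heading to target = atan2(-4.5−4.5, 3.5−-3) = -0.9453
Δθ = wrap(-0.9453 − 2.6180) = 2.7199; ω₁ = Δθ/dt₁ = 2.7199
distance = √((3.5−-3)² + (-4.5−4.5)²) = 11.1018; v₂ = distance/dt₂ = 7.4012

ω₁ = 2.7199, v₂ = 7.4012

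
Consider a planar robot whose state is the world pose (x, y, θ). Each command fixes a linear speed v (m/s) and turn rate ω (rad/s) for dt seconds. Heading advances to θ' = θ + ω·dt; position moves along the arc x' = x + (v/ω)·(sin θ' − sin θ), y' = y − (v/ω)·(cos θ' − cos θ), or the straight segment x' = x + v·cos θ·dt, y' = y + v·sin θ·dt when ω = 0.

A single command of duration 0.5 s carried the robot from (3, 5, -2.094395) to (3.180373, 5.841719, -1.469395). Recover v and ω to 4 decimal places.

v = -1.7500, ω = 1.2500

Δθ = -1.469395 − -2.094395 = 0.625000
ω = Δθ/dt = 0.625000/0.5 = 1.2500
R = −Δy/(cos θ' − cos θ) = -1.4000
v = R·ω = -1.4000·1.2500 = -1.7500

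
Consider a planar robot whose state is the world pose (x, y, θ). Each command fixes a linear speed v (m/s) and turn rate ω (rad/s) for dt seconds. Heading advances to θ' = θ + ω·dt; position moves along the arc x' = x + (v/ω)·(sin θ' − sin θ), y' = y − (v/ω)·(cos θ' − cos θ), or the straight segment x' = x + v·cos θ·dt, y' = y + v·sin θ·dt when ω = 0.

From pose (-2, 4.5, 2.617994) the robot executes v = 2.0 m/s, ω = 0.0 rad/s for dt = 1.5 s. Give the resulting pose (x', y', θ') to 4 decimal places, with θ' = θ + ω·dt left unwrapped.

(-4.5981, 6.0000, 2.6180)

θ' = 2.6180 + 0.0·1.5 = 2.6180
ω = 0 → straight: x' = -2 + 2.0·cos(2.6180)·1.5 = -4.5981
y' = 4.5 + 2.0·sin(2.6180)·1.5 = 6.0000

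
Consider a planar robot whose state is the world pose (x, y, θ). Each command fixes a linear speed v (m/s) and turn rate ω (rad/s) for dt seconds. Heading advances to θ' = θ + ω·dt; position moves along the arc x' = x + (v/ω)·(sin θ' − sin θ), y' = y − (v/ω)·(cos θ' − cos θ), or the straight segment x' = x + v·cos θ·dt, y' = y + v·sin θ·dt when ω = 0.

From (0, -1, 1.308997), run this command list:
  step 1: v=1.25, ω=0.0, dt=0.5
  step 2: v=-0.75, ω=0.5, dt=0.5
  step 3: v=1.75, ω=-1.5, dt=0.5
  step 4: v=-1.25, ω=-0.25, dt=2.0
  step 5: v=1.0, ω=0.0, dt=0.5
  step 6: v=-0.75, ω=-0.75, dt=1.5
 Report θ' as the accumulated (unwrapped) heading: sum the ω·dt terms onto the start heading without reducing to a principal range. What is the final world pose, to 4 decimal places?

(-2.2205, -0.8678, -0.8160)

step 1: θ'=1.3090 (straight) → pose (0.1618, -0.3963, 1.3090)
step 2: θ'=1.5590 (R=-1.5000) → pose (0.1108, -0.7668, 1.5590)
step 3: θ'=0.8090 (R=-1.1667) → pose (0.4331, 0.0247, 0.8090)
step 4: θ'=0.3090 (R=5.0000) → pose (-1.6643, -1.2874, 0.3090)
step 5: θ'=0.3090 (straight) → pose (-1.1880, -1.1354, 0.3090)
step 6: θ'=-0.8160 (R=1.0000) → pose (-2.2205, -0.8678, -0.8160)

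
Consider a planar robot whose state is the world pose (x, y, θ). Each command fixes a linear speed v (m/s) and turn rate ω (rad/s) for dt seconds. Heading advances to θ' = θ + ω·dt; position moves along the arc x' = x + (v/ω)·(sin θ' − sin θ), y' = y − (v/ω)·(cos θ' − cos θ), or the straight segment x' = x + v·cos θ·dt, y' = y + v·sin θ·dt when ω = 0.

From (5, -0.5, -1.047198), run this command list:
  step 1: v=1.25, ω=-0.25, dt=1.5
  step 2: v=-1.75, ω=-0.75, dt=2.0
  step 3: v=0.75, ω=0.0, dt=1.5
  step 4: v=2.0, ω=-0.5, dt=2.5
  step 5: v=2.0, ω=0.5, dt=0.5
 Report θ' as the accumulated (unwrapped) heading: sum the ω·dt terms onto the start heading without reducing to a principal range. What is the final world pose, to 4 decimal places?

(1.3999, 2.7499, -3.9222)

step 1: θ'=-1.4222 (R=-5.0000) → pose (5.6148, -2.2597, -1.4222)
step 2: θ'=-2.9222 (R=2.3333) → pose (7.4146, 0.3631, -2.9222)
step 3: θ'=-2.9222 (straight) → pose (6.3165, 0.1183, -2.9222)
step 4: θ'=-4.1722 (R=-4.0000) → pose (2.0155, 1.9652, -4.1722)
step 5: θ'=-3.9222 (R=4.0000) → pose (1.3999, 2.7499, -3.9222)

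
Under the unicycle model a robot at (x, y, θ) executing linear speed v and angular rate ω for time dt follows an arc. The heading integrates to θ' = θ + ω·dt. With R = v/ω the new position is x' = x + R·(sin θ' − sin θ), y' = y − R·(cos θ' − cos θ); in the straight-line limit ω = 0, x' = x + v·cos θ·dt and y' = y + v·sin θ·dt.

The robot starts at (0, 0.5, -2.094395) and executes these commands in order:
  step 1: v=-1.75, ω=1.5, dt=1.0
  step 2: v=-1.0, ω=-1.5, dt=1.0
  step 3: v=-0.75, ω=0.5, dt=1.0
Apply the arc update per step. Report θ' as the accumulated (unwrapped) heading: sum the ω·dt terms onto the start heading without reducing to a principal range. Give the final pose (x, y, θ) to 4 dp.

(-0.3605, 3.6502, -1.5944)

step 1: θ'=-0.5944 (R=-1.1667) → pose (-0.3570, 2.0499, -0.5944)
step 2: θ'=-2.0944 (R=0.6667) → pose (-0.5610, 2.9356, -2.0944)
step 3: θ'=-1.5944 (R=-1.5000) → pose (-0.3605, 3.6502, -1.5944)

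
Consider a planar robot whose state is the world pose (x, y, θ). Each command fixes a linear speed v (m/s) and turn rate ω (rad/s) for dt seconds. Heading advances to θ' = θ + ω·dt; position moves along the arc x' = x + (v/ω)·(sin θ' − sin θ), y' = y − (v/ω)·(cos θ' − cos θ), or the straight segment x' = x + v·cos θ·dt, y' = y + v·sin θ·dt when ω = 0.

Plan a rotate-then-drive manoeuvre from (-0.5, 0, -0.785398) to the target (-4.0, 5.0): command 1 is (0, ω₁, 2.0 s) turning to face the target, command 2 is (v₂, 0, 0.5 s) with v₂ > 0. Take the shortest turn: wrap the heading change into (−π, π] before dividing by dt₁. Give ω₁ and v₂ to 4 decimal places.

heading to target = atan2(5−0, -4−-0.5) = 2.1815
Δθ = wrap(2.1815 − -0.7854) = 2.9669; ω₁ = Δθ/dt₁ = 1.4835
distance = √((-4−-0.5)² + (5−0)²) = 6.1033; v₂ = distance/dt₂ = 12.2066

ω₁ = 1.4835, v₂ = 12.2066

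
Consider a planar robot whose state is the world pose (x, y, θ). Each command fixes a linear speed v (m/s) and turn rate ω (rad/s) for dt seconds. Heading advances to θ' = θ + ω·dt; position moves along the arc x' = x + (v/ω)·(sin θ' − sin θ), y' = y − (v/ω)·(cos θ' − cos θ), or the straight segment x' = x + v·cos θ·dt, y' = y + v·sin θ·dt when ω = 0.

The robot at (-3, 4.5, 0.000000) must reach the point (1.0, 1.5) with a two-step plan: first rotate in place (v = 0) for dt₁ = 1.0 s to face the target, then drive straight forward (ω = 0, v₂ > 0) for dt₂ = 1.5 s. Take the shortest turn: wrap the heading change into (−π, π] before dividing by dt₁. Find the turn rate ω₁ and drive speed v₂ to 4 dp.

ω₁ = -0.6435, v₂ = 3.3333

heading to target = atan2(1.5−4.5, 1−-3) = -0.6435
Δθ = wrap(-0.6435 − 0.0000) = -0.6435; ω₁ = Δθ/dt₁ = -0.6435
distance = √((1−-3)² + (1.5−4.5)²) = 5.0000; v₂ = distance/dt₂ = 3.3333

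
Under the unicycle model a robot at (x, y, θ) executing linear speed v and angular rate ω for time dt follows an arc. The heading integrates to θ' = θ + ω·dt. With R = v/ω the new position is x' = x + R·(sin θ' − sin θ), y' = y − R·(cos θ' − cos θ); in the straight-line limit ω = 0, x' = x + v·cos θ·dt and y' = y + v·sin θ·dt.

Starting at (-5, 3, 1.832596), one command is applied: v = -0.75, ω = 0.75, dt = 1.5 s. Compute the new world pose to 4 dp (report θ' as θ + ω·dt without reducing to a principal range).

θ' = 1.8326 + 0.75·1.5 = 2.9576
R = v/ω = -0.75/0.75 = -1.0000
x' = -5 + -1.0000·(sin 2.9576 − sin 1.8326) = -4.2170
y' = 3 − -1.0000·(cos 2.9576 − cos 1.8326) = 2.2757

(-4.2170, 2.2757, 2.9576)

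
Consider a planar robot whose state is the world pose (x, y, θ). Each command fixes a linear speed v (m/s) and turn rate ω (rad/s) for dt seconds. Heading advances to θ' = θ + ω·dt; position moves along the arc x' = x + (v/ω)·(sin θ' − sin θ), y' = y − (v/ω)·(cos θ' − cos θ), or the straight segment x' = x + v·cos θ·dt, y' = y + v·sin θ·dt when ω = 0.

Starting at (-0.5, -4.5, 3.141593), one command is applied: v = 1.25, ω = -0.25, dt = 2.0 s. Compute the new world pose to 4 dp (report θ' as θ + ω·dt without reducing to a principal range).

θ' = 3.1416 + -0.25·2.0 = 2.6416
R = v/ω = 1.25/-0.25 = -5.0000
x' = -0.5 + -5.0000·(sin 2.6416 − sin 3.1416) = -2.8971
y' = -4.5 − -5.0000·(cos 2.6416 − cos 3.1416) = -3.8879

(-2.8971, -3.8879, 2.6416)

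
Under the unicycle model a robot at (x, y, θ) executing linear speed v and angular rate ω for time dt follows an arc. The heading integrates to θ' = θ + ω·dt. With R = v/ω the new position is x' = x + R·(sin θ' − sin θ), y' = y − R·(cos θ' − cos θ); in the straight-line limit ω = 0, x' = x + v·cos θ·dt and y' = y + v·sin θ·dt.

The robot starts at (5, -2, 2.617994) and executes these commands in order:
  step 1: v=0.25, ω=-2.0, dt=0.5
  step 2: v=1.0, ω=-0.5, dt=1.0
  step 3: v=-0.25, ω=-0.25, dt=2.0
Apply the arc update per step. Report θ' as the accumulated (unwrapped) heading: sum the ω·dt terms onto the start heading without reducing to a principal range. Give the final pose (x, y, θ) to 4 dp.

(4.8171, -1.3059, 0.6180)

step 1: θ'=1.6180 (R=-0.1250) → pose (4.9376, -1.8976, 1.6180)
step 2: θ'=1.1180 (R=-2.0000) → pose (5.1370, -0.9283, 1.1180)
step 3: θ'=0.6180 (R=1.0000) → pose (4.8171, -1.3059, 0.6180)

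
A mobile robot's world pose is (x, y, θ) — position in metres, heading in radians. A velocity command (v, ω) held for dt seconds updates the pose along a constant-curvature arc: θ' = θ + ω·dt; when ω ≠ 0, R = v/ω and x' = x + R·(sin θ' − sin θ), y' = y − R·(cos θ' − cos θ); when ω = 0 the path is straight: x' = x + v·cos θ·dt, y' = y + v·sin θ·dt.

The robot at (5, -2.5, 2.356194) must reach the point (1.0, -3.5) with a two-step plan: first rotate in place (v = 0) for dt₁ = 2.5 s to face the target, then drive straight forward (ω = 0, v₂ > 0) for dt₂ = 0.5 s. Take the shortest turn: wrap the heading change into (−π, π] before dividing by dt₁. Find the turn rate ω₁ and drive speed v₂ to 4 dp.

ω₁ = 0.4122, v₂ = 8.2462

heading to target = atan2(-3.5−-2.5, 1−5) = -2.8966
Δθ = wrap(-2.8966 − 2.3562) = 1.0304; ω₁ = Δθ/dt₁ = 0.4122
distance = √((1−5)² + (-3.5−-2.5)²) = 4.1231; v₂ = distance/dt₂ = 8.2462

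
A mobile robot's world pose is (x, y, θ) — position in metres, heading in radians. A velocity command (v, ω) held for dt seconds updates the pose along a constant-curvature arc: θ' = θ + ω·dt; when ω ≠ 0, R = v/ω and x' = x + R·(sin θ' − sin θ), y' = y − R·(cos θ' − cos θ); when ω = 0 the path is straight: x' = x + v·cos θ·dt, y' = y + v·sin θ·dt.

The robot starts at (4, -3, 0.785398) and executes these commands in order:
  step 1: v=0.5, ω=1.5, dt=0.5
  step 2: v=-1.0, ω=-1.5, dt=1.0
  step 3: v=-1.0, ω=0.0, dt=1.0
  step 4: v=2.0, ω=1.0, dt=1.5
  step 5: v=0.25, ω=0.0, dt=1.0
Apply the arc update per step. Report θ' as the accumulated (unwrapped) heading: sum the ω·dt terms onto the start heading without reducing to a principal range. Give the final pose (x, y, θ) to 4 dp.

(4.3922, -1.2763, 1.5354)

step 1: θ'=1.5354 (R=0.3333) → pose (4.0974, -2.7761, 1.5354)
step 2: θ'=0.0354 (R=0.6667) → pose (3.4548, -3.4187, 0.0354)
step 3: θ'=0.0354 (straight) → pose (2.4554, -3.4541, 0.0354)
step 4: θ'=1.5354 (R=2.0000) → pose (4.3834, -1.5262, 1.5354)
step 5: θ'=1.5354 (straight) → pose (4.3922, -1.2763, 1.5354)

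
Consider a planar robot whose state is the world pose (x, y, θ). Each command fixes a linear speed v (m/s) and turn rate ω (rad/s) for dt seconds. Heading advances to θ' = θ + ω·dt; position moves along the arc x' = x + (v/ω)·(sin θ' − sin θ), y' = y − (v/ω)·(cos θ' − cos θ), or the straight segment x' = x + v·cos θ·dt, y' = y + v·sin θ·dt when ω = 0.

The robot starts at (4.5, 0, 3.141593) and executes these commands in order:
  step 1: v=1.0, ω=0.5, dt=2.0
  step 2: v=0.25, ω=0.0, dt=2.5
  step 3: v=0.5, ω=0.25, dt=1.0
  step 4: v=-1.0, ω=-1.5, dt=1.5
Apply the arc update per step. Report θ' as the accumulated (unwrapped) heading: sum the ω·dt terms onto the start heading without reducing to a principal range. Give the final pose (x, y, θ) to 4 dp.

(3.4580, -1.7453, 2.1416)

step 1: θ'=4.1416 (R=2.0000) → pose (2.8171, -0.9194, 4.1416)
step 2: θ'=4.1416 (straight) → pose (2.4794, -1.4453, 4.1416)
step 3: θ'=4.3916 (R=2.0000) → pose (2.2643, -1.8953, 4.3916)
step 4: θ'=2.1416 (R=0.6667) → pose (3.4580, -1.7453, 2.1416)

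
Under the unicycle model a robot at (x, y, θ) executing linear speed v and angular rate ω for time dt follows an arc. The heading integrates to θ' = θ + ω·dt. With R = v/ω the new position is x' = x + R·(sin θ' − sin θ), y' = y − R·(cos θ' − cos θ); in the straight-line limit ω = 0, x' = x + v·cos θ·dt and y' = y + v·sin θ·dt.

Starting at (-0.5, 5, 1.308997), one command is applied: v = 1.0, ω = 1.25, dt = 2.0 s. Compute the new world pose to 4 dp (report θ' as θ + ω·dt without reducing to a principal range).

θ' = 1.3090 + 1.25·2.0 = 3.8090
R = v/ω = 1.0/1.25 = 0.8000
x' = -0.5 + 0.8000·(sin 3.8090 − sin 1.3090) = -1.7679
y' = 5 − 0.8000·(cos 3.8090 − cos 1.3090) = 5.8354

(-1.7679, 5.8354, 3.8090)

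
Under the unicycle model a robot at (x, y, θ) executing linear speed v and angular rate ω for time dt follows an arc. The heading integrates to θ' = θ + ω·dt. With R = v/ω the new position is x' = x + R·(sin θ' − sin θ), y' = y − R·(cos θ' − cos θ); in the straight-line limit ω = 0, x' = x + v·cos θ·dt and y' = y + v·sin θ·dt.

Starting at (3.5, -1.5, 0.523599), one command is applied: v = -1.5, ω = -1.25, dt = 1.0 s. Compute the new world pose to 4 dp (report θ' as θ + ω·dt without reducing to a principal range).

θ' = 0.5236 + -1.25·1.0 = -0.7264
R = v/ω = -1.5/-1.25 = 1.2000
x' = 3.5 + 1.2000·(sin -0.7264 − sin 0.5236) = 2.1030
y' = -1.5 − 1.2000·(cos -0.7264 − cos 0.5236) = -1.3579

(2.1030, -1.3579, -0.7264)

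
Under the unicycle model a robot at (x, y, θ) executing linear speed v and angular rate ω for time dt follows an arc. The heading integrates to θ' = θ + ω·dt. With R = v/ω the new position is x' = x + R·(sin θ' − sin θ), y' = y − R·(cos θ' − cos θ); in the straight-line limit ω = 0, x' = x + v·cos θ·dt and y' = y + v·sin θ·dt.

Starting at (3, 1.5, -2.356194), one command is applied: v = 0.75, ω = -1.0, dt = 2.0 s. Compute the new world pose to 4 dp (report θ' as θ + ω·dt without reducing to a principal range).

θ' = -2.3562 + -1.0·2.0 = -4.3562
R = v/ω = 0.75/-1.0 = -0.7500
x' = 3 + -0.7500·(sin -4.3562 − sin -2.3562) = 1.7667
y' = 1.5 − -0.7500·(cos -4.3562 − cos -2.3562) = 1.7688

(1.7667, 1.7688, -4.3562)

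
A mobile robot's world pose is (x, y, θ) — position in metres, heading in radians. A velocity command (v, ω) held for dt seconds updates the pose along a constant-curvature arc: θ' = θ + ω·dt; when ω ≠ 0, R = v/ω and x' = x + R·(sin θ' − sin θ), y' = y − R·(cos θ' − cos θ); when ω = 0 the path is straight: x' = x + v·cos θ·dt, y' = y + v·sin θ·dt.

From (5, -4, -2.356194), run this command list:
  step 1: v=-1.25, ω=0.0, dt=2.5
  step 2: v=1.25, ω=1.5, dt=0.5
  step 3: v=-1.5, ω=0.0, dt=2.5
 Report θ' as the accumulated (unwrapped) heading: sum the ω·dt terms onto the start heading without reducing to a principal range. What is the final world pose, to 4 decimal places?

(7.0989, 1.3976, -1.6062)

step 1: θ'=-2.3562 (straight) → pose (7.2097, -1.7903, -2.3562)
step 2: θ'=-1.6062 (R=0.8333) → pose (6.9662, -2.3501, -1.6062)
step 3: θ'=-1.6062 (straight) → pose (7.0989, 1.3976, -1.6062)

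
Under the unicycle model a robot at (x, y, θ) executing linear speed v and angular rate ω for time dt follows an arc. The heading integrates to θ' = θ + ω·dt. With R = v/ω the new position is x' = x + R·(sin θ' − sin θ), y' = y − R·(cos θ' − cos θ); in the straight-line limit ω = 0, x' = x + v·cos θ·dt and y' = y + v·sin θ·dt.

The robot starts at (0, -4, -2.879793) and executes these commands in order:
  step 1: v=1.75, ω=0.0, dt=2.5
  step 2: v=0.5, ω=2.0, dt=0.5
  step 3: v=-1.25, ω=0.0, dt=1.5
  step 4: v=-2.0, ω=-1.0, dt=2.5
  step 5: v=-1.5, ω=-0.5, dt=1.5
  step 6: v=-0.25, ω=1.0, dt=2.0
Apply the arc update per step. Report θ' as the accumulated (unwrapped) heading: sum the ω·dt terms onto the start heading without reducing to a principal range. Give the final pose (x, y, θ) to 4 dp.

step 1: θ'=-2.8798 (straight) → pose (-4.2259, -5.1323, -2.8798)
step 2: θ'=-1.8798 (R=0.2500) → pose (-4.3994, -5.2978, -1.8798)
step 3: θ'=-1.8798 (straight) → pose (-3.8292, -3.5116, -1.8798)
step 4: θ'=-4.3798 (R=2.0000) → pose (-0.0335, -3.4668, -4.3798)
step 5: θ'=-5.1298 (R=3.0000) → pose (-0.1267, -5.6625, -5.1298)
step 6: θ'=-3.1298 (R=-0.2500) → pose (0.1048, -6.0138, -3.1298)

(0.1048, -6.0138, -3.1298)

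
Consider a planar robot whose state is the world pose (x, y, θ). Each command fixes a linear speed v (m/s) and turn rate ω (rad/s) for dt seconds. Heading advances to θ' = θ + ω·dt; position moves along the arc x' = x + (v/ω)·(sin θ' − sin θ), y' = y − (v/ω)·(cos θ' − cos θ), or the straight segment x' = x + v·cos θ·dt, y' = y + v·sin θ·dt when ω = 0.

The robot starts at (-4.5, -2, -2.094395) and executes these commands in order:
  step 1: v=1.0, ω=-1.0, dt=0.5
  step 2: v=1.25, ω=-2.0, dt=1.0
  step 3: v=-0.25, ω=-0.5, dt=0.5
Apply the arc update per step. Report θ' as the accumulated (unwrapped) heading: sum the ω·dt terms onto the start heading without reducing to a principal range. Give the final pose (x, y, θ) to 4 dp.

(-5.7924, -2.0185, -4.8444)

step 1: θ'=-2.5944 (R=-1.0000) → pose (-4.8457, -2.3540, -2.5944)
step 2: θ'=-4.5944 (R=-0.6250) → pose (-5.7916, -1.8938, -4.5944)
step 3: θ'=-4.8444 (R=0.5000) → pose (-5.7924, -2.0185, -4.8444)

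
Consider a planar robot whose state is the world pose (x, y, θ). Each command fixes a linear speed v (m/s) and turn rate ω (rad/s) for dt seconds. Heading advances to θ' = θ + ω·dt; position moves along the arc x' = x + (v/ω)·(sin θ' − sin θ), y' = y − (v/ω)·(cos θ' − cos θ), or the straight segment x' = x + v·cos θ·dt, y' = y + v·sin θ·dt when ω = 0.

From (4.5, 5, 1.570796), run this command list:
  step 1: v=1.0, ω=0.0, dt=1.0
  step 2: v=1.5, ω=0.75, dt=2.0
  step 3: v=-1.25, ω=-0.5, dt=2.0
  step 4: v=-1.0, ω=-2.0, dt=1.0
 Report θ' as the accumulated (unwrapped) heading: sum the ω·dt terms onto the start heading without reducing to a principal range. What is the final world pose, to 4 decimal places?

step 1: θ'=1.5708 (straight) → pose (4.5000, 6.0000, 1.5708)
step 2: θ'=3.0708 (R=2.0000) → pose (2.6415, 7.9950, 3.0708)
step 3: θ'=2.0708 (R=2.5000) → pose (4.6586, 6.6998, 2.0708)
step 4: θ'=0.0708 (R=0.5000) → pose (4.2552, 5.9614, 0.0708)

(4.2552, 5.9614, 0.0708)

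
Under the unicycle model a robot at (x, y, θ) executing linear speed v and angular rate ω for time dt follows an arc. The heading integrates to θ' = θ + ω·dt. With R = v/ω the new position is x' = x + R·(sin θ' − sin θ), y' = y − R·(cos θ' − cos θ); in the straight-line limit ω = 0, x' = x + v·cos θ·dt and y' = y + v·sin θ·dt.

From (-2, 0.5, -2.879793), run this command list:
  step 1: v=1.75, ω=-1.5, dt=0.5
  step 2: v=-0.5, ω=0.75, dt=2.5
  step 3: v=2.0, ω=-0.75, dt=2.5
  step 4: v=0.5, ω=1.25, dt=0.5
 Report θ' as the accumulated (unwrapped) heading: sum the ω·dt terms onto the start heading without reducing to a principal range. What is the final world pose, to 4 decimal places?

step 1: θ'=-3.6298 (R=-1.1667) → pose (-2.8492, 0.5965, -3.6298)
step 2: θ'=-1.7548 (R=-0.6667) → pose (-1.8811, 1.0634, -1.7548)
step 3: θ'=-3.6298 (R=-2.6667) → pose (-5.7535, -0.8039, -3.6298)
step 4: θ'=-3.0048 (R=0.4000) → pose (-5.9956, -0.7609, -3.0048)

(-5.9956, -0.7609, -3.0048)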